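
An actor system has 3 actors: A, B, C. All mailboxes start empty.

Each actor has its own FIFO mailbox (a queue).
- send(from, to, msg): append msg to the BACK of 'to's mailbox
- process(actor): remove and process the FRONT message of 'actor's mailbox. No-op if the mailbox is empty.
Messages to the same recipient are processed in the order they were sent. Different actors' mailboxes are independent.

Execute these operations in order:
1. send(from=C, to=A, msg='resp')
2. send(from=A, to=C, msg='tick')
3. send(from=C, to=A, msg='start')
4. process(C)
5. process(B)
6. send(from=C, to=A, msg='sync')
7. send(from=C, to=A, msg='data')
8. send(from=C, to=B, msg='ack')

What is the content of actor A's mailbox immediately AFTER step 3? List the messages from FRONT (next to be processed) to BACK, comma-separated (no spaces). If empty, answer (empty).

After 1 (send(from=C, to=A, msg='resp')): A:[resp] B:[] C:[]
After 2 (send(from=A, to=C, msg='tick')): A:[resp] B:[] C:[tick]
After 3 (send(from=C, to=A, msg='start')): A:[resp,start] B:[] C:[tick]

resp,start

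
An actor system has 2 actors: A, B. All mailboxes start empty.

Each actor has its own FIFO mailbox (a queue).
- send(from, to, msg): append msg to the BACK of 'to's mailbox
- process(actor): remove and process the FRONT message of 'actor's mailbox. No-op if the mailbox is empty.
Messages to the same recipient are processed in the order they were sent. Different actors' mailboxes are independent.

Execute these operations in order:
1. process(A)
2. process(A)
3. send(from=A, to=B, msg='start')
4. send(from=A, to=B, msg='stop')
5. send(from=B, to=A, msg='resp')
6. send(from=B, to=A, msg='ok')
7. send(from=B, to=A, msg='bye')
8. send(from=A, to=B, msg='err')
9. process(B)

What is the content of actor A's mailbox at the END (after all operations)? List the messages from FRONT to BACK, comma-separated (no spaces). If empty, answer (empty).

Answer: resp,ok,bye

Derivation:
After 1 (process(A)): A:[] B:[]
After 2 (process(A)): A:[] B:[]
After 3 (send(from=A, to=B, msg='start')): A:[] B:[start]
After 4 (send(from=A, to=B, msg='stop')): A:[] B:[start,stop]
After 5 (send(from=B, to=A, msg='resp')): A:[resp] B:[start,stop]
After 6 (send(from=B, to=A, msg='ok')): A:[resp,ok] B:[start,stop]
After 7 (send(from=B, to=A, msg='bye')): A:[resp,ok,bye] B:[start,stop]
After 8 (send(from=A, to=B, msg='err')): A:[resp,ok,bye] B:[start,stop,err]
After 9 (process(B)): A:[resp,ok,bye] B:[stop,err]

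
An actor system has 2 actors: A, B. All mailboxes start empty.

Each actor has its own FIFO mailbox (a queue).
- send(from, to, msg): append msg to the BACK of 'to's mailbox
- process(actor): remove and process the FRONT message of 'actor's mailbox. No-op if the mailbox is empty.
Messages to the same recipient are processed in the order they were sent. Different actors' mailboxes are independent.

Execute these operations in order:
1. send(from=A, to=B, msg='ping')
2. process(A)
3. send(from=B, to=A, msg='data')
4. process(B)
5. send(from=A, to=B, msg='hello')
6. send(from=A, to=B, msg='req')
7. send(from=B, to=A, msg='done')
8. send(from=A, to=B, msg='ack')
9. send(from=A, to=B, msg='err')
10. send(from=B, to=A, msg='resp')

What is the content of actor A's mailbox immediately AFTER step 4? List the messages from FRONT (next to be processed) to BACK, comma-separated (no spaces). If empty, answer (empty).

After 1 (send(from=A, to=B, msg='ping')): A:[] B:[ping]
After 2 (process(A)): A:[] B:[ping]
After 3 (send(from=B, to=A, msg='data')): A:[data] B:[ping]
After 4 (process(B)): A:[data] B:[]

data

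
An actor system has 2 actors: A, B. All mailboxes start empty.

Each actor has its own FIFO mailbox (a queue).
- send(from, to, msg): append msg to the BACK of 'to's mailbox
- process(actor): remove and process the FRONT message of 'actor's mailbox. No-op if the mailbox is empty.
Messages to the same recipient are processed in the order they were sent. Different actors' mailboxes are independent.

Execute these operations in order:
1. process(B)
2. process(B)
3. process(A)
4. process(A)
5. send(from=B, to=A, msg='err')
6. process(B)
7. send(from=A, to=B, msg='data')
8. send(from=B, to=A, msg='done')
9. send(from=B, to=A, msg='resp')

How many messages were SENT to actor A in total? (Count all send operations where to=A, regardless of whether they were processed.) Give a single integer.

After 1 (process(B)): A:[] B:[]
After 2 (process(B)): A:[] B:[]
After 3 (process(A)): A:[] B:[]
After 4 (process(A)): A:[] B:[]
After 5 (send(from=B, to=A, msg='err')): A:[err] B:[]
After 6 (process(B)): A:[err] B:[]
After 7 (send(from=A, to=B, msg='data')): A:[err] B:[data]
After 8 (send(from=B, to=A, msg='done')): A:[err,done] B:[data]
After 9 (send(from=B, to=A, msg='resp')): A:[err,done,resp] B:[data]

Answer: 3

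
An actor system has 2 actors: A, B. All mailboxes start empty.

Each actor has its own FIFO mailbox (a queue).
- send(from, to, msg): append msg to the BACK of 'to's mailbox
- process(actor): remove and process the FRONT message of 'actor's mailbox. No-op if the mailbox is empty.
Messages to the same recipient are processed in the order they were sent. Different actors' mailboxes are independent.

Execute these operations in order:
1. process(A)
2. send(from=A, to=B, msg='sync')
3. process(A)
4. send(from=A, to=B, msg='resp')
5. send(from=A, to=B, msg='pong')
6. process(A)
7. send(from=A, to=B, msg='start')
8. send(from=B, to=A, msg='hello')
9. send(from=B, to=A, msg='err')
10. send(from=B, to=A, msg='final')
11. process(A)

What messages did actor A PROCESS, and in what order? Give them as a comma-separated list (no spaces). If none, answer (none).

After 1 (process(A)): A:[] B:[]
After 2 (send(from=A, to=B, msg='sync')): A:[] B:[sync]
After 3 (process(A)): A:[] B:[sync]
After 4 (send(from=A, to=B, msg='resp')): A:[] B:[sync,resp]
After 5 (send(from=A, to=B, msg='pong')): A:[] B:[sync,resp,pong]
After 6 (process(A)): A:[] B:[sync,resp,pong]
After 7 (send(from=A, to=B, msg='start')): A:[] B:[sync,resp,pong,start]
After 8 (send(from=B, to=A, msg='hello')): A:[hello] B:[sync,resp,pong,start]
After 9 (send(from=B, to=A, msg='err')): A:[hello,err] B:[sync,resp,pong,start]
After 10 (send(from=B, to=A, msg='final')): A:[hello,err,final] B:[sync,resp,pong,start]
After 11 (process(A)): A:[err,final] B:[sync,resp,pong,start]

Answer: hello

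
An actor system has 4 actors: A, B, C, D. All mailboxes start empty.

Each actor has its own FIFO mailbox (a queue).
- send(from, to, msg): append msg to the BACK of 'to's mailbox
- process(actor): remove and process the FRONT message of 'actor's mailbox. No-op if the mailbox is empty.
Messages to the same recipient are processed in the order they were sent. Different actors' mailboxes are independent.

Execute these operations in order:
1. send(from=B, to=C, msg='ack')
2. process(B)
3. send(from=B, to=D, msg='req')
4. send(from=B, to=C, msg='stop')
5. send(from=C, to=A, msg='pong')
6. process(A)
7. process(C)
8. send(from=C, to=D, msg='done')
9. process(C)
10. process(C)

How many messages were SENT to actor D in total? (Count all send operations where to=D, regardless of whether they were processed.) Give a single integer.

After 1 (send(from=B, to=C, msg='ack')): A:[] B:[] C:[ack] D:[]
After 2 (process(B)): A:[] B:[] C:[ack] D:[]
After 3 (send(from=B, to=D, msg='req')): A:[] B:[] C:[ack] D:[req]
After 4 (send(from=B, to=C, msg='stop')): A:[] B:[] C:[ack,stop] D:[req]
After 5 (send(from=C, to=A, msg='pong')): A:[pong] B:[] C:[ack,stop] D:[req]
After 6 (process(A)): A:[] B:[] C:[ack,stop] D:[req]
After 7 (process(C)): A:[] B:[] C:[stop] D:[req]
After 8 (send(from=C, to=D, msg='done')): A:[] B:[] C:[stop] D:[req,done]
After 9 (process(C)): A:[] B:[] C:[] D:[req,done]
After 10 (process(C)): A:[] B:[] C:[] D:[req,done]

Answer: 2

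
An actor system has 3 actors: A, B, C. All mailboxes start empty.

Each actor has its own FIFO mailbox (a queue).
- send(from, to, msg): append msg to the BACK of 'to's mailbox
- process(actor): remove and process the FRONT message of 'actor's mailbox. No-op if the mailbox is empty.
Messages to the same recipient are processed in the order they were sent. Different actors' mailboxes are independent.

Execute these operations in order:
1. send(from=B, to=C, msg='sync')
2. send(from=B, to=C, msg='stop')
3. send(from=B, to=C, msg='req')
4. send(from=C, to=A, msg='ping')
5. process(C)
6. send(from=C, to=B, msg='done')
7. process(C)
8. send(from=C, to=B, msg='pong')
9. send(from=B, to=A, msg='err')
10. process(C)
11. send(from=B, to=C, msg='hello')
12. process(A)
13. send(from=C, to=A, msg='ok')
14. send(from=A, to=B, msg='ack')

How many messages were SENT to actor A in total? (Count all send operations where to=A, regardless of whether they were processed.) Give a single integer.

Answer: 3

Derivation:
After 1 (send(from=B, to=C, msg='sync')): A:[] B:[] C:[sync]
After 2 (send(from=B, to=C, msg='stop')): A:[] B:[] C:[sync,stop]
After 3 (send(from=B, to=C, msg='req')): A:[] B:[] C:[sync,stop,req]
After 4 (send(from=C, to=A, msg='ping')): A:[ping] B:[] C:[sync,stop,req]
After 5 (process(C)): A:[ping] B:[] C:[stop,req]
After 6 (send(from=C, to=B, msg='done')): A:[ping] B:[done] C:[stop,req]
After 7 (process(C)): A:[ping] B:[done] C:[req]
After 8 (send(from=C, to=B, msg='pong')): A:[ping] B:[done,pong] C:[req]
After 9 (send(from=B, to=A, msg='err')): A:[ping,err] B:[done,pong] C:[req]
After 10 (process(C)): A:[ping,err] B:[done,pong] C:[]
After 11 (send(from=B, to=C, msg='hello')): A:[ping,err] B:[done,pong] C:[hello]
After 12 (process(A)): A:[err] B:[done,pong] C:[hello]
After 13 (send(from=C, to=A, msg='ok')): A:[err,ok] B:[done,pong] C:[hello]
After 14 (send(from=A, to=B, msg='ack')): A:[err,ok] B:[done,pong,ack] C:[hello]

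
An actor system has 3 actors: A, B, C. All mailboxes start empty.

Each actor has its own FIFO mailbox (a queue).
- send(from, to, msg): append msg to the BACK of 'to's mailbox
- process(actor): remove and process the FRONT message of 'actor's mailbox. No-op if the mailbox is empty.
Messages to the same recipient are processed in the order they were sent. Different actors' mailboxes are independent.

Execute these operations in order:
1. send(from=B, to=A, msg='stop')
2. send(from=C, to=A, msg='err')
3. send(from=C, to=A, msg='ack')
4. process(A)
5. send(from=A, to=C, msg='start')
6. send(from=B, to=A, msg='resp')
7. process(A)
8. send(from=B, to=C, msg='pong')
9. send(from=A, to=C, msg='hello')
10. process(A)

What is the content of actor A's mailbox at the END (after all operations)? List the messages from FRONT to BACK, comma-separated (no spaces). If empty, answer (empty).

Answer: resp

Derivation:
After 1 (send(from=B, to=A, msg='stop')): A:[stop] B:[] C:[]
After 2 (send(from=C, to=A, msg='err')): A:[stop,err] B:[] C:[]
After 3 (send(from=C, to=A, msg='ack')): A:[stop,err,ack] B:[] C:[]
After 4 (process(A)): A:[err,ack] B:[] C:[]
After 5 (send(from=A, to=C, msg='start')): A:[err,ack] B:[] C:[start]
After 6 (send(from=B, to=A, msg='resp')): A:[err,ack,resp] B:[] C:[start]
After 7 (process(A)): A:[ack,resp] B:[] C:[start]
After 8 (send(from=B, to=C, msg='pong')): A:[ack,resp] B:[] C:[start,pong]
After 9 (send(from=A, to=C, msg='hello')): A:[ack,resp] B:[] C:[start,pong,hello]
After 10 (process(A)): A:[resp] B:[] C:[start,pong,hello]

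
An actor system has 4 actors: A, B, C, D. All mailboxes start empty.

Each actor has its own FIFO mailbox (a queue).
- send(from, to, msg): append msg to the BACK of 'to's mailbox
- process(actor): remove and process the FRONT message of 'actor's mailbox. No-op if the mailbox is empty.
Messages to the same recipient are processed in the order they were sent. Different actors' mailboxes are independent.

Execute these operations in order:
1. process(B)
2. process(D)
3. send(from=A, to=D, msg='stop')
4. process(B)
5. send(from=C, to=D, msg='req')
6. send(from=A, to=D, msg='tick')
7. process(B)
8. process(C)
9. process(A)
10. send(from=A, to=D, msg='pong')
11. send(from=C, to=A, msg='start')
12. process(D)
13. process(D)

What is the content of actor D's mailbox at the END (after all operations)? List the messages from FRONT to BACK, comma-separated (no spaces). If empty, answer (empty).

Answer: tick,pong

Derivation:
After 1 (process(B)): A:[] B:[] C:[] D:[]
After 2 (process(D)): A:[] B:[] C:[] D:[]
After 3 (send(from=A, to=D, msg='stop')): A:[] B:[] C:[] D:[stop]
After 4 (process(B)): A:[] B:[] C:[] D:[stop]
After 5 (send(from=C, to=D, msg='req')): A:[] B:[] C:[] D:[stop,req]
After 6 (send(from=A, to=D, msg='tick')): A:[] B:[] C:[] D:[stop,req,tick]
After 7 (process(B)): A:[] B:[] C:[] D:[stop,req,tick]
After 8 (process(C)): A:[] B:[] C:[] D:[stop,req,tick]
After 9 (process(A)): A:[] B:[] C:[] D:[stop,req,tick]
After 10 (send(from=A, to=D, msg='pong')): A:[] B:[] C:[] D:[stop,req,tick,pong]
After 11 (send(from=C, to=A, msg='start')): A:[start] B:[] C:[] D:[stop,req,tick,pong]
After 12 (process(D)): A:[start] B:[] C:[] D:[req,tick,pong]
After 13 (process(D)): A:[start] B:[] C:[] D:[tick,pong]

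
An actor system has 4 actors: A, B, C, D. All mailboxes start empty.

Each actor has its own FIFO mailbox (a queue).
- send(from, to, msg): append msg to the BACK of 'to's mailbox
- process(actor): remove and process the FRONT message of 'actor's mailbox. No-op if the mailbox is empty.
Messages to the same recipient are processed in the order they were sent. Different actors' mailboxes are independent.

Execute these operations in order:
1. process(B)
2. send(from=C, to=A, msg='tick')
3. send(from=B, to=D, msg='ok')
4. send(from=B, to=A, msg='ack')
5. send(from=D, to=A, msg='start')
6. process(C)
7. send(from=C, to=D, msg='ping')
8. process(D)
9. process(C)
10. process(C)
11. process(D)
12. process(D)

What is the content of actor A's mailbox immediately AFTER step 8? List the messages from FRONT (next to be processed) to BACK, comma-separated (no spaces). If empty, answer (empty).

After 1 (process(B)): A:[] B:[] C:[] D:[]
After 2 (send(from=C, to=A, msg='tick')): A:[tick] B:[] C:[] D:[]
After 3 (send(from=B, to=D, msg='ok')): A:[tick] B:[] C:[] D:[ok]
After 4 (send(from=B, to=A, msg='ack')): A:[tick,ack] B:[] C:[] D:[ok]
After 5 (send(from=D, to=A, msg='start')): A:[tick,ack,start] B:[] C:[] D:[ok]
After 6 (process(C)): A:[tick,ack,start] B:[] C:[] D:[ok]
After 7 (send(from=C, to=D, msg='ping')): A:[tick,ack,start] B:[] C:[] D:[ok,ping]
After 8 (process(D)): A:[tick,ack,start] B:[] C:[] D:[ping]

tick,ack,start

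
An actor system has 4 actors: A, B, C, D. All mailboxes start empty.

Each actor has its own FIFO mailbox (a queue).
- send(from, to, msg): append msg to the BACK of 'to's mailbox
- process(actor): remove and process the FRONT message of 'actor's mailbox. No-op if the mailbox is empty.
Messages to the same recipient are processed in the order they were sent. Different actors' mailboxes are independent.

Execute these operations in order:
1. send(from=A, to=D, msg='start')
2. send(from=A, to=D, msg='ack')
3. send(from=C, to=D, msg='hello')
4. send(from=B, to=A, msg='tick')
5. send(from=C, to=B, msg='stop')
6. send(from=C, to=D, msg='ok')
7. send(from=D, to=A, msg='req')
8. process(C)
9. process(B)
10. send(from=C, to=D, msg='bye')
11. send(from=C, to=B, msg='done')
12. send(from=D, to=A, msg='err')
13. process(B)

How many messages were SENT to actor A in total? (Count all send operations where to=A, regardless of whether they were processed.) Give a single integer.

Answer: 3

Derivation:
After 1 (send(from=A, to=D, msg='start')): A:[] B:[] C:[] D:[start]
After 2 (send(from=A, to=D, msg='ack')): A:[] B:[] C:[] D:[start,ack]
After 3 (send(from=C, to=D, msg='hello')): A:[] B:[] C:[] D:[start,ack,hello]
After 4 (send(from=B, to=A, msg='tick')): A:[tick] B:[] C:[] D:[start,ack,hello]
After 5 (send(from=C, to=B, msg='stop')): A:[tick] B:[stop] C:[] D:[start,ack,hello]
After 6 (send(from=C, to=D, msg='ok')): A:[tick] B:[stop] C:[] D:[start,ack,hello,ok]
After 7 (send(from=D, to=A, msg='req')): A:[tick,req] B:[stop] C:[] D:[start,ack,hello,ok]
After 8 (process(C)): A:[tick,req] B:[stop] C:[] D:[start,ack,hello,ok]
After 9 (process(B)): A:[tick,req] B:[] C:[] D:[start,ack,hello,ok]
After 10 (send(from=C, to=D, msg='bye')): A:[tick,req] B:[] C:[] D:[start,ack,hello,ok,bye]
After 11 (send(from=C, to=B, msg='done')): A:[tick,req] B:[done] C:[] D:[start,ack,hello,ok,bye]
After 12 (send(from=D, to=A, msg='err')): A:[tick,req,err] B:[done] C:[] D:[start,ack,hello,ok,bye]
After 13 (process(B)): A:[tick,req,err] B:[] C:[] D:[start,ack,hello,ok,bye]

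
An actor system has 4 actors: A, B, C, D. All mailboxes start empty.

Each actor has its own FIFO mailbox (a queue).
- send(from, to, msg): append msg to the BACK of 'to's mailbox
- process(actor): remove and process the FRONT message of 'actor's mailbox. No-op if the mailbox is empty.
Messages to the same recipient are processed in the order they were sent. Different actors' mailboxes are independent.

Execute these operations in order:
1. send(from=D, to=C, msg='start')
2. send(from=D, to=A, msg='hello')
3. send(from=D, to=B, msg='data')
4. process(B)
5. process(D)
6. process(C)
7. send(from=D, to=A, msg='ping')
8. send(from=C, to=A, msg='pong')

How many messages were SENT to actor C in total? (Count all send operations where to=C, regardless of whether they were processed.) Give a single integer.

After 1 (send(from=D, to=C, msg='start')): A:[] B:[] C:[start] D:[]
After 2 (send(from=D, to=A, msg='hello')): A:[hello] B:[] C:[start] D:[]
After 3 (send(from=D, to=B, msg='data')): A:[hello] B:[data] C:[start] D:[]
After 4 (process(B)): A:[hello] B:[] C:[start] D:[]
After 5 (process(D)): A:[hello] B:[] C:[start] D:[]
After 6 (process(C)): A:[hello] B:[] C:[] D:[]
After 7 (send(from=D, to=A, msg='ping')): A:[hello,ping] B:[] C:[] D:[]
After 8 (send(from=C, to=A, msg='pong')): A:[hello,ping,pong] B:[] C:[] D:[]

Answer: 1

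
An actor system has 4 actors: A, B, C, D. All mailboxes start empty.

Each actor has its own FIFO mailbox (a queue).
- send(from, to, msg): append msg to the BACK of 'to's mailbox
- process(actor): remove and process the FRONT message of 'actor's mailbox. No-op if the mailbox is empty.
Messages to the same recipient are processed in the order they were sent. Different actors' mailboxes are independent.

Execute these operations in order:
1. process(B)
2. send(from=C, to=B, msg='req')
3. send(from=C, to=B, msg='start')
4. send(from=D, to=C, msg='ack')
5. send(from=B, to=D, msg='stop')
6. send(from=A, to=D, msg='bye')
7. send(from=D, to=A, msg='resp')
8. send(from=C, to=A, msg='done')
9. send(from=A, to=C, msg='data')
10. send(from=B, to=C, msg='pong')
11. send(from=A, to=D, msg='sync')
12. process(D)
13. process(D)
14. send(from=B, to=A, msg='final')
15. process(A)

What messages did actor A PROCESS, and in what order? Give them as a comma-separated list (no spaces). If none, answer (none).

Answer: resp

Derivation:
After 1 (process(B)): A:[] B:[] C:[] D:[]
After 2 (send(from=C, to=B, msg='req')): A:[] B:[req] C:[] D:[]
After 3 (send(from=C, to=B, msg='start')): A:[] B:[req,start] C:[] D:[]
After 4 (send(from=D, to=C, msg='ack')): A:[] B:[req,start] C:[ack] D:[]
After 5 (send(from=B, to=D, msg='stop')): A:[] B:[req,start] C:[ack] D:[stop]
After 6 (send(from=A, to=D, msg='bye')): A:[] B:[req,start] C:[ack] D:[stop,bye]
After 7 (send(from=D, to=A, msg='resp')): A:[resp] B:[req,start] C:[ack] D:[stop,bye]
After 8 (send(from=C, to=A, msg='done')): A:[resp,done] B:[req,start] C:[ack] D:[stop,bye]
After 9 (send(from=A, to=C, msg='data')): A:[resp,done] B:[req,start] C:[ack,data] D:[stop,bye]
After 10 (send(from=B, to=C, msg='pong')): A:[resp,done] B:[req,start] C:[ack,data,pong] D:[stop,bye]
After 11 (send(from=A, to=D, msg='sync')): A:[resp,done] B:[req,start] C:[ack,data,pong] D:[stop,bye,sync]
After 12 (process(D)): A:[resp,done] B:[req,start] C:[ack,data,pong] D:[bye,sync]
After 13 (process(D)): A:[resp,done] B:[req,start] C:[ack,data,pong] D:[sync]
After 14 (send(from=B, to=A, msg='final')): A:[resp,done,final] B:[req,start] C:[ack,data,pong] D:[sync]
After 15 (process(A)): A:[done,final] B:[req,start] C:[ack,data,pong] D:[sync]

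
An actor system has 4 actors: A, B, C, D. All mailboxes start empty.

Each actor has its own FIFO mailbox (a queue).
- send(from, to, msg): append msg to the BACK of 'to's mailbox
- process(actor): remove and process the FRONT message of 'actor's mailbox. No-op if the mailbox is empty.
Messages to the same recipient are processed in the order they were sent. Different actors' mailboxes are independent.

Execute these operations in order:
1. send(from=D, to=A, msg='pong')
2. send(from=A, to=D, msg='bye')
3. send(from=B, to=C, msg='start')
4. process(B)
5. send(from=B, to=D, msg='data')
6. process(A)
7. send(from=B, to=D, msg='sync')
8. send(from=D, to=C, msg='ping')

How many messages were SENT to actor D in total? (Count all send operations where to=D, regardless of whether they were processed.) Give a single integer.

Answer: 3

Derivation:
After 1 (send(from=D, to=A, msg='pong')): A:[pong] B:[] C:[] D:[]
After 2 (send(from=A, to=D, msg='bye')): A:[pong] B:[] C:[] D:[bye]
After 3 (send(from=B, to=C, msg='start')): A:[pong] B:[] C:[start] D:[bye]
After 4 (process(B)): A:[pong] B:[] C:[start] D:[bye]
After 5 (send(from=B, to=D, msg='data')): A:[pong] B:[] C:[start] D:[bye,data]
After 6 (process(A)): A:[] B:[] C:[start] D:[bye,data]
After 7 (send(from=B, to=D, msg='sync')): A:[] B:[] C:[start] D:[bye,data,sync]
After 8 (send(from=D, to=C, msg='ping')): A:[] B:[] C:[start,ping] D:[bye,data,sync]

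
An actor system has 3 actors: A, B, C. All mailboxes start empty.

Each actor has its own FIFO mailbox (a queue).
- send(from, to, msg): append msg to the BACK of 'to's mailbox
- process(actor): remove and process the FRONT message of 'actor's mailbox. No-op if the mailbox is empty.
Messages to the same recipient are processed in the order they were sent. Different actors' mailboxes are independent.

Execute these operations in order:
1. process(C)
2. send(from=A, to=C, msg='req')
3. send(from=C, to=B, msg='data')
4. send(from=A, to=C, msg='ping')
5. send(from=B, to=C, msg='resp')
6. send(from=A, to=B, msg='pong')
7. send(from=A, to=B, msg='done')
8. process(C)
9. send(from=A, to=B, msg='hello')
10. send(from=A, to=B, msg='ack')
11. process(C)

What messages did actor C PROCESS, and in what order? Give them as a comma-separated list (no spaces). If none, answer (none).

Answer: req,ping

Derivation:
After 1 (process(C)): A:[] B:[] C:[]
After 2 (send(from=A, to=C, msg='req')): A:[] B:[] C:[req]
After 3 (send(from=C, to=B, msg='data')): A:[] B:[data] C:[req]
After 4 (send(from=A, to=C, msg='ping')): A:[] B:[data] C:[req,ping]
After 5 (send(from=B, to=C, msg='resp')): A:[] B:[data] C:[req,ping,resp]
After 6 (send(from=A, to=B, msg='pong')): A:[] B:[data,pong] C:[req,ping,resp]
After 7 (send(from=A, to=B, msg='done')): A:[] B:[data,pong,done] C:[req,ping,resp]
After 8 (process(C)): A:[] B:[data,pong,done] C:[ping,resp]
After 9 (send(from=A, to=B, msg='hello')): A:[] B:[data,pong,done,hello] C:[ping,resp]
After 10 (send(from=A, to=B, msg='ack')): A:[] B:[data,pong,done,hello,ack] C:[ping,resp]
After 11 (process(C)): A:[] B:[data,pong,done,hello,ack] C:[resp]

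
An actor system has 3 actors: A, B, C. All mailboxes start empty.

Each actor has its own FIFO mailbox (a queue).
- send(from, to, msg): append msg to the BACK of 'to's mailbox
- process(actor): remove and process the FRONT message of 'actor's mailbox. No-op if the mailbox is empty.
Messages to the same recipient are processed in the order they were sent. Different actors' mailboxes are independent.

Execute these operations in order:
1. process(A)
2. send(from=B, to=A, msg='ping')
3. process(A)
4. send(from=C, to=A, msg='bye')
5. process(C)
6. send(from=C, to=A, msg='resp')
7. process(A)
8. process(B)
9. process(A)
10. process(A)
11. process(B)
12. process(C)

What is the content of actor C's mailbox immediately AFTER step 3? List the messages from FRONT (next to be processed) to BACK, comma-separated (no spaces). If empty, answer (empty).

After 1 (process(A)): A:[] B:[] C:[]
After 2 (send(from=B, to=A, msg='ping')): A:[ping] B:[] C:[]
After 3 (process(A)): A:[] B:[] C:[]

(empty)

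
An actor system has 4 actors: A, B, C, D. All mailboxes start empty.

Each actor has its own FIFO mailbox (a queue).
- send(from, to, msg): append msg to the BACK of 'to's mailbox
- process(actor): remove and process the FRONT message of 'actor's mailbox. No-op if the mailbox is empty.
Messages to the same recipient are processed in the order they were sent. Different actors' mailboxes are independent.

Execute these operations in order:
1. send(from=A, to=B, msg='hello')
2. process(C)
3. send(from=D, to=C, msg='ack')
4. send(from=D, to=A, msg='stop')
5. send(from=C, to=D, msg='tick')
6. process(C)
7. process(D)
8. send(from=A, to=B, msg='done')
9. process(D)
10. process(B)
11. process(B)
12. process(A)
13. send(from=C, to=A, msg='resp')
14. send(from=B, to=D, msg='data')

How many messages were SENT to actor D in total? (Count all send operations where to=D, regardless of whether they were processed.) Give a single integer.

After 1 (send(from=A, to=B, msg='hello')): A:[] B:[hello] C:[] D:[]
After 2 (process(C)): A:[] B:[hello] C:[] D:[]
After 3 (send(from=D, to=C, msg='ack')): A:[] B:[hello] C:[ack] D:[]
After 4 (send(from=D, to=A, msg='stop')): A:[stop] B:[hello] C:[ack] D:[]
After 5 (send(from=C, to=D, msg='tick')): A:[stop] B:[hello] C:[ack] D:[tick]
After 6 (process(C)): A:[stop] B:[hello] C:[] D:[tick]
After 7 (process(D)): A:[stop] B:[hello] C:[] D:[]
After 8 (send(from=A, to=B, msg='done')): A:[stop] B:[hello,done] C:[] D:[]
After 9 (process(D)): A:[stop] B:[hello,done] C:[] D:[]
After 10 (process(B)): A:[stop] B:[done] C:[] D:[]
After 11 (process(B)): A:[stop] B:[] C:[] D:[]
After 12 (process(A)): A:[] B:[] C:[] D:[]
After 13 (send(from=C, to=A, msg='resp')): A:[resp] B:[] C:[] D:[]
After 14 (send(from=B, to=D, msg='data')): A:[resp] B:[] C:[] D:[data]

Answer: 2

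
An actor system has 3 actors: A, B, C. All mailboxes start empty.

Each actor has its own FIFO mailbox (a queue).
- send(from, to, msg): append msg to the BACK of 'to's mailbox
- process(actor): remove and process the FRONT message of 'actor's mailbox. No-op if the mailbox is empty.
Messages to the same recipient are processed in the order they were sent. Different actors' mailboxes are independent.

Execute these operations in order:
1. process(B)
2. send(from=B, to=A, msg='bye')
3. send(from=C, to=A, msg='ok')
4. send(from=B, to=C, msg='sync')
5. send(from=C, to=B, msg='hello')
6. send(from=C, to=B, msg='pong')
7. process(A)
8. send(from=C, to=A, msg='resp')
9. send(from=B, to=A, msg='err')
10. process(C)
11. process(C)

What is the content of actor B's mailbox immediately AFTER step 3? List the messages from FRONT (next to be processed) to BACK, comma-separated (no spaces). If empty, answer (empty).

After 1 (process(B)): A:[] B:[] C:[]
After 2 (send(from=B, to=A, msg='bye')): A:[bye] B:[] C:[]
After 3 (send(from=C, to=A, msg='ok')): A:[bye,ok] B:[] C:[]

(empty)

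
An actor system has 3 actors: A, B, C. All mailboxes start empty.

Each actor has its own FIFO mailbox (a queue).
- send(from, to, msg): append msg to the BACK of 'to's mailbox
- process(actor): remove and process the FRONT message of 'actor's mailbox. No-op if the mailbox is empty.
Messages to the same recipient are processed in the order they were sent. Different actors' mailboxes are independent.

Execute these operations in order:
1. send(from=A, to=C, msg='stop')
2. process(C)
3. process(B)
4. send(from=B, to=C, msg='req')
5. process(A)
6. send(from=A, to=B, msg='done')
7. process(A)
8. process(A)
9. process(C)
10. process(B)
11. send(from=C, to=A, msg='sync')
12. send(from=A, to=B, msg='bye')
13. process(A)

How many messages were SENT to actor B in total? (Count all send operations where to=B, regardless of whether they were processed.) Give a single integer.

Answer: 2

Derivation:
After 1 (send(from=A, to=C, msg='stop')): A:[] B:[] C:[stop]
After 2 (process(C)): A:[] B:[] C:[]
After 3 (process(B)): A:[] B:[] C:[]
After 4 (send(from=B, to=C, msg='req')): A:[] B:[] C:[req]
After 5 (process(A)): A:[] B:[] C:[req]
After 6 (send(from=A, to=B, msg='done')): A:[] B:[done] C:[req]
After 7 (process(A)): A:[] B:[done] C:[req]
After 8 (process(A)): A:[] B:[done] C:[req]
After 9 (process(C)): A:[] B:[done] C:[]
After 10 (process(B)): A:[] B:[] C:[]
After 11 (send(from=C, to=A, msg='sync')): A:[sync] B:[] C:[]
After 12 (send(from=A, to=B, msg='bye')): A:[sync] B:[bye] C:[]
After 13 (process(A)): A:[] B:[bye] C:[]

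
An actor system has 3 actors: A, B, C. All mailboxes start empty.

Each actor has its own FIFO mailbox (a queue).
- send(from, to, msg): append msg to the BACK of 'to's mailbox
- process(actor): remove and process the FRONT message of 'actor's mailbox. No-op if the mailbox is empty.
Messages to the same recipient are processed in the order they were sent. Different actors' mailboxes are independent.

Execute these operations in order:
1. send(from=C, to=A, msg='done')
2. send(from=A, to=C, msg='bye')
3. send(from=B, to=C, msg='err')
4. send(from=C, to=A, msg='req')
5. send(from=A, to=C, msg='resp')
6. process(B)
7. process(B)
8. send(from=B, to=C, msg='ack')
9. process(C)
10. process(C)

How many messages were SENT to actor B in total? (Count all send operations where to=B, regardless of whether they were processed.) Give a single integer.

Answer: 0

Derivation:
After 1 (send(from=C, to=A, msg='done')): A:[done] B:[] C:[]
After 2 (send(from=A, to=C, msg='bye')): A:[done] B:[] C:[bye]
After 3 (send(from=B, to=C, msg='err')): A:[done] B:[] C:[bye,err]
After 4 (send(from=C, to=A, msg='req')): A:[done,req] B:[] C:[bye,err]
After 5 (send(from=A, to=C, msg='resp')): A:[done,req] B:[] C:[bye,err,resp]
After 6 (process(B)): A:[done,req] B:[] C:[bye,err,resp]
After 7 (process(B)): A:[done,req] B:[] C:[bye,err,resp]
After 8 (send(from=B, to=C, msg='ack')): A:[done,req] B:[] C:[bye,err,resp,ack]
After 9 (process(C)): A:[done,req] B:[] C:[err,resp,ack]
After 10 (process(C)): A:[done,req] B:[] C:[resp,ack]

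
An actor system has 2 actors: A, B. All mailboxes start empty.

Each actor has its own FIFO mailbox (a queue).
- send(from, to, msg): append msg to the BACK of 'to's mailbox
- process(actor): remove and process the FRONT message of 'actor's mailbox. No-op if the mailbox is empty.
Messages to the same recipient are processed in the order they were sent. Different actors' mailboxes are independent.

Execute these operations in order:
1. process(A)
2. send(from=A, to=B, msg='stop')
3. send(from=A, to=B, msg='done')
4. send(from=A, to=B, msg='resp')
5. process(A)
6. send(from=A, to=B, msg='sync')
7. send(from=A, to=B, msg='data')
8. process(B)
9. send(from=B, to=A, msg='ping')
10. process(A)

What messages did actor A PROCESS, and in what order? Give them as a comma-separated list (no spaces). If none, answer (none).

Answer: ping

Derivation:
After 1 (process(A)): A:[] B:[]
After 2 (send(from=A, to=B, msg='stop')): A:[] B:[stop]
After 3 (send(from=A, to=B, msg='done')): A:[] B:[stop,done]
After 4 (send(from=A, to=B, msg='resp')): A:[] B:[stop,done,resp]
After 5 (process(A)): A:[] B:[stop,done,resp]
After 6 (send(from=A, to=B, msg='sync')): A:[] B:[stop,done,resp,sync]
After 7 (send(from=A, to=B, msg='data')): A:[] B:[stop,done,resp,sync,data]
After 8 (process(B)): A:[] B:[done,resp,sync,data]
After 9 (send(from=B, to=A, msg='ping')): A:[ping] B:[done,resp,sync,data]
After 10 (process(A)): A:[] B:[done,resp,sync,data]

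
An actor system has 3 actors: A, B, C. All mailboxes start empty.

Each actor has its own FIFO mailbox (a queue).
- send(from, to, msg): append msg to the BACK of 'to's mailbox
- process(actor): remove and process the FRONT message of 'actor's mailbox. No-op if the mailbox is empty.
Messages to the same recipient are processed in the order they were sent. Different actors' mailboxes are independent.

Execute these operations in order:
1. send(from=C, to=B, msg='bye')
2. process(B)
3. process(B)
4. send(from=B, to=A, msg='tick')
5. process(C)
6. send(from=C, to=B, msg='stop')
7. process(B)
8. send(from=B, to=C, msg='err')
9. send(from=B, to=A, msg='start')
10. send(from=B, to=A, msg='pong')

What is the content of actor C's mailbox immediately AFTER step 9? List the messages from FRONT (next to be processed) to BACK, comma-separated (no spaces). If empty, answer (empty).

After 1 (send(from=C, to=B, msg='bye')): A:[] B:[bye] C:[]
After 2 (process(B)): A:[] B:[] C:[]
After 3 (process(B)): A:[] B:[] C:[]
After 4 (send(from=B, to=A, msg='tick')): A:[tick] B:[] C:[]
After 5 (process(C)): A:[tick] B:[] C:[]
After 6 (send(from=C, to=B, msg='stop')): A:[tick] B:[stop] C:[]
After 7 (process(B)): A:[tick] B:[] C:[]
After 8 (send(from=B, to=C, msg='err')): A:[tick] B:[] C:[err]
After 9 (send(from=B, to=A, msg='start')): A:[tick,start] B:[] C:[err]

err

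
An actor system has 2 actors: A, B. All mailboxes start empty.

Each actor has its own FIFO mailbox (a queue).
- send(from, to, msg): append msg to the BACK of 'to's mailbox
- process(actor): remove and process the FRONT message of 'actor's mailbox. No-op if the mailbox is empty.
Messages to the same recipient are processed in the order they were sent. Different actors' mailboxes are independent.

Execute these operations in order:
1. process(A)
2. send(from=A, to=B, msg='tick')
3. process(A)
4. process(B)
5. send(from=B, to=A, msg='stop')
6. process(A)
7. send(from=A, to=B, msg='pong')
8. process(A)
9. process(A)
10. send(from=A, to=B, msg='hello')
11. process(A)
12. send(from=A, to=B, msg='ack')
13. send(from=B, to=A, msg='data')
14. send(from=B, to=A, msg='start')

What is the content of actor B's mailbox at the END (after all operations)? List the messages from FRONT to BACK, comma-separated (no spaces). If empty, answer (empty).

Answer: pong,hello,ack

Derivation:
After 1 (process(A)): A:[] B:[]
After 2 (send(from=A, to=B, msg='tick')): A:[] B:[tick]
After 3 (process(A)): A:[] B:[tick]
After 4 (process(B)): A:[] B:[]
After 5 (send(from=B, to=A, msg='stop')): A:[stop] B:[]
After 6 (process(A)): A:[] B:[]
After 7 (send(from=A, to=B, msg='pong')): A:[] B:[pong]
After 8 (process(A)): A:[] B:[pong]
After 9 (process(A)): A:[] B:[pong]
After 10 (send(from=A, to=B, msg='hello')): A:[] B:[pong,hello]
After 11 (process(A)): A:[] B:[pong,hello]
After 12 (send(from=A, to=B, msg='ack')): A:[] B:[pong,hello,ack]
After 13 (send(from=B, to=A, msg='data')): A:[data] B:[pong,hello,ack]
After 14 (send(from=B, to=A, msg='start')): A:[data,start] B:[pong,hello,ack]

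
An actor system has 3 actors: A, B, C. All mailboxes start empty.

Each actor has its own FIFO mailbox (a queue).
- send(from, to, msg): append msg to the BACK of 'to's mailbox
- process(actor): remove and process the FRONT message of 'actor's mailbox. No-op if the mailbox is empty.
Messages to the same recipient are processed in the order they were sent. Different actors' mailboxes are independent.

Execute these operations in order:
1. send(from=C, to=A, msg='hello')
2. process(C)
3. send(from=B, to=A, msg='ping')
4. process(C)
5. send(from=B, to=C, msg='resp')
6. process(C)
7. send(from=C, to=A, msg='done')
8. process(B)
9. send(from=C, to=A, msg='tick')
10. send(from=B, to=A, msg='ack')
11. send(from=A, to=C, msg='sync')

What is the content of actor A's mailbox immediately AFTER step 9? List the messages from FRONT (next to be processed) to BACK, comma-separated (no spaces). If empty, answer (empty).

After 1 (send(from=C, to=A, msg='hello')): A:[hello] B:[] C:[]
After 2 (process(C)): A:[hello] B:[] C:[]
After 3 (send(from=B, to=A, msg='ping')): A:[hello,ping] B:[] C:[]
After 4 (process(C)): A:[hello,ping] B:[] C:[]
After 5 (send(from=B, to=C, msg='resp')): A:[hello,ping] B:[] C:[resp]
After 6 (process(C)): A:[hello,ping] B:[] C:[]
After 7 (send(from=C, to=A, msg='done')): A:[hello,ping,done] B:[] C:[]
After 8 (process(B)): A:[hello,ping,done] B:[] C:[]
After 9 (send(from=C, to=A, msg='tick')): A:[hello,ping,done,tick] B:[] C:[]

hello,ping,done,tick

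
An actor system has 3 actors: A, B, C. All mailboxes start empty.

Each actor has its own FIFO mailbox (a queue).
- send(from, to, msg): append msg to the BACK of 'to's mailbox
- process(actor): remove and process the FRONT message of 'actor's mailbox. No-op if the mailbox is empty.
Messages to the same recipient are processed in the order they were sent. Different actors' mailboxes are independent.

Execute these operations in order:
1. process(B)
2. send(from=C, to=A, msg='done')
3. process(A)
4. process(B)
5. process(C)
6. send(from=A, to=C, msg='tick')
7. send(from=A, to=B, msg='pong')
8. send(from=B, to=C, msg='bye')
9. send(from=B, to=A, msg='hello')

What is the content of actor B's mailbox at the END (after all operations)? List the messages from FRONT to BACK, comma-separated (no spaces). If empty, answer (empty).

After 1 (process(B)): A:[] B:[] C:[]
After 2 (send(from=C, to=A, msg='done')): A:[done] B:[] C:[]
After 3 (process(A)): A:[] B:[] C:[]
After 4 (process(B)): A:[] B:[] C:[]
After 5 (process(C)): A:[] B:[] C:[]
After 6 (send(from=A, to=C, msg='tick')): A:[] B:[] C:[tick]
After 7 (send(from=A, to=B, msg='pong')): A:[] B:[pong] C:[tick]
After 8 (send(from=B, to=C, msg='bye')): A:[] B:[pong] C:[tick,bye]
After 9 (send(from=B, to=A, msg='hello')): A:[hello] B:[pong] C:[tick,bye]

Answer: pong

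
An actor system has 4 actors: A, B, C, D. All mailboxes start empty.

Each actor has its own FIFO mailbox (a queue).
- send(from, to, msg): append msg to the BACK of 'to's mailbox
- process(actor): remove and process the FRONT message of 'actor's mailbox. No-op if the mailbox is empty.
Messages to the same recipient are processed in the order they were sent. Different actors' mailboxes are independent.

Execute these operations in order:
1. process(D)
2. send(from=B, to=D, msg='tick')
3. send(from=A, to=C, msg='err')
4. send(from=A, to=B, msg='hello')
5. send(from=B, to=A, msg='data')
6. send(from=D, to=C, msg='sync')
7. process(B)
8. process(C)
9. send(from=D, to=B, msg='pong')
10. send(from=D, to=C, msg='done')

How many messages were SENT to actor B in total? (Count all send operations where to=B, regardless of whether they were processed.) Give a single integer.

Answer: 2

Derivation:
After 1 (process(D)): A:[] B:[] C:[] D:[]
After 2 (send(from=B, to=D, msg='tick')): A:[] B:[] C:[] D:[tick]
After 3 (send(from=A, to=C, msg='err')): A:[] B:[] C:[err] D:[tick]
After 4 (send(from=A, to=B, msg='hello')): A:[] B:[hello] C:[err] D:[tick]
After 5 (send(from=B, to=A, msg='data')): A:[data] B:[hello] C:[err] D:[tick]
After 6 (send(from=D, to=C, msg='sync')): A:[data] B:[hello] C:[err,sync] D:[tick]
After 7 (process(B)): A:[data] B:[] C:[err,sync] D:[tick]
After 8 (process(C)): A:[data] B:[] C:[sync] D:[tick]
After 9 (send(from=D, to=B, msg='pong')): A:[data] B:[pong] C:[sync] D:[tick]
After 10 (send(from=D, to=C, msg='done')): A:[data] B:[pong] C:[sync,done] D:[tick]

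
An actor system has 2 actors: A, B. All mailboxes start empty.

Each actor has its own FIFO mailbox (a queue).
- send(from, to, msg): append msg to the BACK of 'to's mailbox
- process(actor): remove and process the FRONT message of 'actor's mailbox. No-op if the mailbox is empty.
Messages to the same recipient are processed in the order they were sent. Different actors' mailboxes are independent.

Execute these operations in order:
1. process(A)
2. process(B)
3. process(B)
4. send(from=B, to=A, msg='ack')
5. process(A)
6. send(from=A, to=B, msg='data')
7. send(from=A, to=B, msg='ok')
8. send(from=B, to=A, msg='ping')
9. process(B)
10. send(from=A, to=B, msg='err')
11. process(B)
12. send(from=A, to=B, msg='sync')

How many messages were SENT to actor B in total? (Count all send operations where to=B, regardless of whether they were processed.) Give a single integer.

After 1 (process(A)): A:[] B:[]
After 2 (process(B)): A:[] B:[]
After 3 (process(B)): A:[] B:[]
After 4 (send(from=B, to=A, msg='ack')): A:[ack] B:[]
After 5 (process(A)): A:[] B:[]
After 6 (send(from=A, to=B, msg='data')): A:[] B:[data]
After 7 (send(from=A, to=B, msg='ok')): A:[] B:[data,ok]
After 8 (send(from=B, to=A, msg='ping')): A:[ping] B:[data,ok]
After 9 (process(B)): A:[ping] B:[ok]
After 10 (send(from=A, to=B, msg='err')): A:[ping] B:[ok,err]
After 11 (process(B)): A:[ping] B:[err]
After 12 (send(from=A, to=B, msg='sync')): A:[ping] B:[err,sync]

Answer: 4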